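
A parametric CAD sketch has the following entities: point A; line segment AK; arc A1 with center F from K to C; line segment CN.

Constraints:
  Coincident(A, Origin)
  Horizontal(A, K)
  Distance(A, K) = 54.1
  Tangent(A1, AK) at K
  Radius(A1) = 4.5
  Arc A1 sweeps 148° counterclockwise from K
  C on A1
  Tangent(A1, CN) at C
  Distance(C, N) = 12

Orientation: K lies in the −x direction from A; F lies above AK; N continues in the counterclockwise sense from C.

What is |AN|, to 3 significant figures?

63.6

A is at the origin; A and K share the same y with |AK| = 54.1 and K on the −x side, so K = (-54.1, 0.00). A1 meets AK tangentially, so FK is at right angles to AK, so F = K + (0, 4.5) = (-54.1, 4.50). On A1, K sits at bearing -90° from F; a 148° counterclockwise sweep puts C at bearing 58°, so C = F + 4.5·(cos 58°, sin 58°) = (-51.7, 8.32). A1 meets CN tangentially, so FC is at right angles to CN, so CN runs along (−sin 58°, cos 58°); with |CN| = 12.0, N = (-61.9, 14.7). Then |AN| = |N − A| = 63.6.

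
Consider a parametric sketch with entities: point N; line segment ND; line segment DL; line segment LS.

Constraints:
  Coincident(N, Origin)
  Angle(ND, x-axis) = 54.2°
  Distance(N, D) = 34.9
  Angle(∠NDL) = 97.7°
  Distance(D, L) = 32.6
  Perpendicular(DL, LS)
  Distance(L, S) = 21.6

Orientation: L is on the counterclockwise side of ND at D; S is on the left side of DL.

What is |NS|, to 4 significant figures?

39.47

∠NDL = 97.7°, so DL runs at 54.2° + (180° − 97.7°) = 136.5° from the x-axis; with |DL| = 32.6, L = D + 32.6·(cos 136.5°, sin 136.5°) = (-3.232, 50.75). The perpendicularity gives LS at right angles to DL; with |LS| = 21.6 on the left of DL, S = L + 21.6·(-0.6884, -0.7254) = (-18.10, 35.08). Then |NS| = |S − N| = 39.47.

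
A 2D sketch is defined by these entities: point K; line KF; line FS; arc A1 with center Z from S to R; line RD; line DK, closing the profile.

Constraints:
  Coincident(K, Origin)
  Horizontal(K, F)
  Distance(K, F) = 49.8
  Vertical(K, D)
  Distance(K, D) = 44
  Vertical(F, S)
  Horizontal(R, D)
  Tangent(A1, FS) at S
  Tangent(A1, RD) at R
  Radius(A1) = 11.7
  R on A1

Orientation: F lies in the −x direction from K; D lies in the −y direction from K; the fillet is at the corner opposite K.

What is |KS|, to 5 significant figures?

59.358

K is at the origin; K and F share the same y with |KF| = 49.8 and F on the −x side, so F = (-49.800, 0.0000). K and D share the same x with |KD| = 44.0 and D on the −y side, so D = (0.0000, -44.000). The virtual corner opposite K is at (-49.800, -44.000). Tangency of A1 to FS means the radius ZS is perpendicular to FS and the tangent condition forces ZR to be normal to RD, with radius 11.7, so the center Z sits 11.7 in from both sides at Z = (-38.100, -32.300). That places the tangent points at S = (-49.800, -32.300) on FS and R = (-38.100, -44.000) on RD. Then |KS| = |S − K| = 59.358.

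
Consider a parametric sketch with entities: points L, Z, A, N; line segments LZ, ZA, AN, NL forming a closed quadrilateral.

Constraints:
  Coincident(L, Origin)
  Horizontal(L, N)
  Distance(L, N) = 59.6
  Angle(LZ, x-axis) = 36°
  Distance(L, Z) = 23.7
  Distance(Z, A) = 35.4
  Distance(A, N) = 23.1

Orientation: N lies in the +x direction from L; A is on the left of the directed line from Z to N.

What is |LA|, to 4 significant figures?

58.03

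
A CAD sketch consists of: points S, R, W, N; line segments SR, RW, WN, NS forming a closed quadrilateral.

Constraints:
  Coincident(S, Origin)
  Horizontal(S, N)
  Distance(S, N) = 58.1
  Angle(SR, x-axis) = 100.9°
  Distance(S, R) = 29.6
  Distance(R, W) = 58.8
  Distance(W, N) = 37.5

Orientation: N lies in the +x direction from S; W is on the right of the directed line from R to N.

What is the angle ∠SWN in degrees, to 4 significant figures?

110.1°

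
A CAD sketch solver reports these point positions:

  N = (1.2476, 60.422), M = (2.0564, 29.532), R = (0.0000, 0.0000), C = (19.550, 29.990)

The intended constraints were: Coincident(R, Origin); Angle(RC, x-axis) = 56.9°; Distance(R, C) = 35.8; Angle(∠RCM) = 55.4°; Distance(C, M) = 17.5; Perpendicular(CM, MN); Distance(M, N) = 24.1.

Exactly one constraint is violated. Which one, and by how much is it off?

Distance(M, N) = 24.1 — off by 6.80.

R = (0.00, 0.00) ✓; RC at 56.90° ✓; |RC| = 35.80 ✓; ∠RCM = 55.40° ✓; |CM| = 17.50 ✓; ∠(CM, MN) = 90.00° ✓; |MN| = 30.90 ✗.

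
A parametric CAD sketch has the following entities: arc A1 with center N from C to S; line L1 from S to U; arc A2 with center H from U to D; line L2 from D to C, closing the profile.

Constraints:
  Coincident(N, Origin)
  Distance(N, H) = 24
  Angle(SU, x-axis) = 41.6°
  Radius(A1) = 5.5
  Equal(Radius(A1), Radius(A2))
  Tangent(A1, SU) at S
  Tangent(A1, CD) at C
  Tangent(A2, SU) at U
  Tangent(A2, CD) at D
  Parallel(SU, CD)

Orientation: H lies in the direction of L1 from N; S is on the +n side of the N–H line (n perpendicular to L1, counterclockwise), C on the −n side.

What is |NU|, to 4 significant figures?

24.62

The slot axis is L1's direction at 41.6°, so u = (cos 41.6°, sin 41.6°) = (0.7478, 0.6639) and n = (−sin 41.6°, cos 41.6°) = (-0.6639, 0.7478). N is at the origin and H lies 24.0 along u from N, so H = 24.0·u = (17.95, 15.93). Tangency of A1 to both parallel lines with radius 5.5 puts S and C at N ± 5.5·n: S = (-3.652, 4.113), C = (3.652, -4.113). Equal radii place U and D the same way about H: U = H + 5.5·n = (14.30, 20.05), D = H − 5.5·n = (21.60, 11.82). Then |NU| = |U − N| = 24.62.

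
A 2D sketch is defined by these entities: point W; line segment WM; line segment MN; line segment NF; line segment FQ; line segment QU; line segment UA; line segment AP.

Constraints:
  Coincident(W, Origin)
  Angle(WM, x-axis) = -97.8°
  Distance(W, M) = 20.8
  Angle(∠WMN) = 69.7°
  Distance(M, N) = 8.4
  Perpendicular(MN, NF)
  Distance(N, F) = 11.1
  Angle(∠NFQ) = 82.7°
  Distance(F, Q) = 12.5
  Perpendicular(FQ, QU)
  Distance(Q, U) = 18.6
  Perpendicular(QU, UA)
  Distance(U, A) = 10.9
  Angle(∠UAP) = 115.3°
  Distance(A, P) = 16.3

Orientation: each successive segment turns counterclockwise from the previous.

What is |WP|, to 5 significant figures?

13.511

W is at the origin; WM runs at -97.8° with length 20.8, so M = (-2.8229, -20.608). ∠WMN = 69.7° gives MN at 12.500° from the x-axis; with |MN| = 8.4, N = (5.3780, -18.789). MN ⟂ NF, so NF runs at 102.50°; with |NF| = 11.1, F = (2.9755, -7.9526). ∠NFQ = 82.7° gives FQ at -160.20° from the x-axis; with |FQ| = 12.5, Q = (-8.7855, -12.187). The perpendicularity gives QU at right angles to FQ, so QU runs at -70.200°; with |QU| = 18.6, U = (-2.4850, -29.687). The perpendicularity gives UA at right angles to QU, so UA runs at 19.800°; with |UA| = 10.9, A = (7.7706, -25.995). ∠UAP = 115.3° gives AP at 84.500° from the x-axis; with |AP| = 16.3, P = (9.3329, -9.7700). Then |WP| = |P − W| = 13.511.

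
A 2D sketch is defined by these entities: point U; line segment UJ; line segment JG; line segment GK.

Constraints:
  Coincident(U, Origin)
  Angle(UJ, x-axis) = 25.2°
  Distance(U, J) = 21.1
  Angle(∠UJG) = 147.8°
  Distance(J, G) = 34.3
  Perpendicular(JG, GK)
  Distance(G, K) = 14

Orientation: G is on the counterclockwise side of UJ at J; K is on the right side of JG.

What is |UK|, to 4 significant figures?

57.94

U is at the origin; UJ runs at 25.2° with length 21.1, so J = 21.1·(cos 25.2°, sin 25.2°) = (19.09, 8.984). ∠UJG = 147.8°, so JG runs at 25.2° + (180° − 147.8°) = 57.40° from the x-axis; with |JG| = 34.3, G = J + 34.3·(cos 57.40°, sin 57.40°) = (37.57, 37.88). JG is perpendicular to GK; with |GK| = 14.0 on the right of JG, K = G + 14.0·(0.8425, -0.5388) = (49.37, 30.34). Then |UK| = |K − U| = 57.94.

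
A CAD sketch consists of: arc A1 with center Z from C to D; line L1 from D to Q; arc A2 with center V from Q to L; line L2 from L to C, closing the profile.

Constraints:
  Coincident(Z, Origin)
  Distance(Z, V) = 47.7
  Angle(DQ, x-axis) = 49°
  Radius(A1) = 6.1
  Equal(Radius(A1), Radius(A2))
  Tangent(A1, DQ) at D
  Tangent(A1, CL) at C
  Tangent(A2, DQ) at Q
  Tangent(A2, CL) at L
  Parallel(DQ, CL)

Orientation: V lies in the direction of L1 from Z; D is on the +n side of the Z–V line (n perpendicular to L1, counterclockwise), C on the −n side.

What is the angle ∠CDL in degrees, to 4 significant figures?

75.65°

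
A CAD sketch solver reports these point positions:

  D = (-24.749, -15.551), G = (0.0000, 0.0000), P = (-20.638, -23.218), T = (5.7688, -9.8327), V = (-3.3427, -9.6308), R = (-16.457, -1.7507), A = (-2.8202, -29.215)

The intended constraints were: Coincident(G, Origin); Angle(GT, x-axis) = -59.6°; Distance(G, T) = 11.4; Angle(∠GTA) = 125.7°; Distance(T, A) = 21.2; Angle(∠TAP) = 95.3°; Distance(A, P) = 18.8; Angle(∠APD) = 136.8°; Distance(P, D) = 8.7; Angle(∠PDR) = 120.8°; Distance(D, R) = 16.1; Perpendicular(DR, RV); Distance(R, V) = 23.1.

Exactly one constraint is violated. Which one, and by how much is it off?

Distance(R, V) = 23.1 — off by 7.80.

G = (0.00, 0.00) ✓; GT at -59.60° ✓; |GT| = 11.40 ✓; ∠GTA = 125.7° ✓; |TA| = 21.20 ✓; ∠TAP = 95.30° ✓; |AP| = 18.80 ✓; ∠APD = 136.8° ✓; |PD| = 8.700 ✓; ∠PDR = 120.8° ✓; |DR| = 16.10 ✓; ∠(DR, RV) = 90.00° ✓; |RV| = 15.30 ✗.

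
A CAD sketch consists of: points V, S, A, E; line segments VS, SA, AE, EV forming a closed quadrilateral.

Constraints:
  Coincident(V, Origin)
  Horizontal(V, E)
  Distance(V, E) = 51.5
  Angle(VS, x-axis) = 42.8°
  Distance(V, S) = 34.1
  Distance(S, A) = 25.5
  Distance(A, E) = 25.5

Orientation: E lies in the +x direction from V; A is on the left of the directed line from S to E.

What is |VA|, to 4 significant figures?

56.49

Checks: VS at 42.80° ✓; |SA| = 25.50 ✓; |AE| = 25.50 ✓.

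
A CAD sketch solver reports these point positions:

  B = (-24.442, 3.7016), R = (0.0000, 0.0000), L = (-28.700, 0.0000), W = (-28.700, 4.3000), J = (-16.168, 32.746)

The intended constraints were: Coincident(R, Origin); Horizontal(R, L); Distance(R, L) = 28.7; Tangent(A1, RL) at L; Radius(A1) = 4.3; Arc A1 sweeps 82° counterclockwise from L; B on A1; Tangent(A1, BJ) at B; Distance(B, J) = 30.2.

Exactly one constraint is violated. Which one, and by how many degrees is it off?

Tangent(A1, BJ) at B — off by 7.90°.

R = (0.00, 0.00) ✓; R.y = 0.00, L.y = 0.00 ✓; |RL| = 28.70 ✓; ∠(WL, LR) = 90.00° ✓; |WL| = 4.300 ✓; bearing(W→B) − bearing(W→L) = 82.00° ✓; |WB| = 4.300 ✓; ∠(WB, BJ) = 97.90° ✗; |BJ| = 30.20 ✓.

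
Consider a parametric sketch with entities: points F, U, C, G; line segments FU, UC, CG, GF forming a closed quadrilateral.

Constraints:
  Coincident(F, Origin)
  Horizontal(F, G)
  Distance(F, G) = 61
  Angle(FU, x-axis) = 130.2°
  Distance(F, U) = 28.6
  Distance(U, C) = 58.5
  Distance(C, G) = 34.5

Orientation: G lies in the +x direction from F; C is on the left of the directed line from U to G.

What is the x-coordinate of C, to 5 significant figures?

39.793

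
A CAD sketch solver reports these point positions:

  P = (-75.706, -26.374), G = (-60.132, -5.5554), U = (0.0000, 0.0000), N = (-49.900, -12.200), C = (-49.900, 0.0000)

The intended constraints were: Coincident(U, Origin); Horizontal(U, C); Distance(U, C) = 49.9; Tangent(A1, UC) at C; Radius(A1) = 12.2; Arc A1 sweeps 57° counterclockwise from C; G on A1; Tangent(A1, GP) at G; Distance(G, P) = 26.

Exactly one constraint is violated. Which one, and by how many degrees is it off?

Tangent(A1, GP) at G — off by 3.80°.

U = (0.00, 0.00) ✓; U.y = 0.00, C.y = 0.00 ✓; |UC| = 49.90 ✓; ∠(NC, CU) = 90.00° ✓; |NC| = 12.20 ✓; bearing(N→G) − bearing(N→C) = 57.00° ✓; |NG| = 12.20 ✓; ∠(NG, GP) = 93.80° ✗; |GP| = 26.00 ✓.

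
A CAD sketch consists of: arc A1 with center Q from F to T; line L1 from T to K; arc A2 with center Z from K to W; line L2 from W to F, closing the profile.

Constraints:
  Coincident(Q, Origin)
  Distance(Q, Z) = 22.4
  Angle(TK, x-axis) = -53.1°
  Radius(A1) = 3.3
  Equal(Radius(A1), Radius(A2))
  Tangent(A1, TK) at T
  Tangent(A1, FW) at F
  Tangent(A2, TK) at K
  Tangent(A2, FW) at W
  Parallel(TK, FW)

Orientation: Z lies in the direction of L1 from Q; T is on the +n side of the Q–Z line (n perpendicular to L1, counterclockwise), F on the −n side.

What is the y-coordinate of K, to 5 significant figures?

-15.932

The slot axis is L1's direction at -53.1°, so u = (cos -53.1°, sin -53.1°) = (0.60042, -0.79968) and n = (−sin -53.1°, cos -53.1°) = (0.79968, 0.60042). Q is at the origin and Z lies 22.4 along u from Q, so Z = 22.4·u = (13.449, -17.913). Tangency of A1 to both parallel lines with radius 3.3 puts T and F at Q ± 3.3·n: T = (2.6390, 1.9814), F = (-2.6390, -1.9814). Equal radii place K and W the same way about Z: K = Z + 3.3·n = (16.088, -15.932), W = Z − 3.3·n = (10.810, -19.894). So K.y = -15.932.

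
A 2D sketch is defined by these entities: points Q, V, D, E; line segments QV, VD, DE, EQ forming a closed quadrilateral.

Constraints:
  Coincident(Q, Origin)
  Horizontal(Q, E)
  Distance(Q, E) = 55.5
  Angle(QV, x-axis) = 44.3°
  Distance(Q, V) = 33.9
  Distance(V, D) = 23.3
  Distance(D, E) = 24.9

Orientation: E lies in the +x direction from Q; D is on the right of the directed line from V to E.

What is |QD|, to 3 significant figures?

30.7

Q is at the origin; Q and E share the same y with |QE| = 55.5 and E in +x, so E = (55.5, 0). QV runs at 44.3° with |QV| = 33.9, so V = (24.3, 23.7). D is determined by |VD| = 23.3 and |DE| = 24.9 together: it lies at the intersection of circle(V, 23.3) and circle(E, 24.9). With |VE| = 39.2, the foot of the radical line on VE is 18.6 from V and the perpendicular offset is √(23.3² − 18.6²) = 14.0. Taking the right-of-VE solution: D = (30.6, 1.26).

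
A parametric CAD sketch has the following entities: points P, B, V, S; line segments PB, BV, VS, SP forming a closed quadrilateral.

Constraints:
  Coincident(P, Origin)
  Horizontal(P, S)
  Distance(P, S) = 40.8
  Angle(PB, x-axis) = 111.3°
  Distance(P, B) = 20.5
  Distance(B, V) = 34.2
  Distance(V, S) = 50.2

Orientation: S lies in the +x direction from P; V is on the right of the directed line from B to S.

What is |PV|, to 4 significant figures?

16.67

Checks: |BV| = 34.20 ✓; |VS| = 50.20 ✓.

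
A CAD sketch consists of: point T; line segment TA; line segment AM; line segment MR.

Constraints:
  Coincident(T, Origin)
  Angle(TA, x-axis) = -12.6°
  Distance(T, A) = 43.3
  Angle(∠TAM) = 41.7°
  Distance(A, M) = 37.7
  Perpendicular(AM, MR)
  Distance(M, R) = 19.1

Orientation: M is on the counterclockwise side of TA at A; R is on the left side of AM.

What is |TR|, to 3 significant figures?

11.1

T is at the origin; TA runs at -12.6° with length 43.3, so A = 43.3·(cos -12.6°, sin -12.6°) = (42.3, -9.45). ∠TAM = 41.7°, so AM runs at -12.6° + (180° − 41.7°) = 126° from the x-axis; with |AM| = 37.7, M = A + 37.7·(cos 126°, sin 126°) = (20.3, 21.2). AM is perpendicular to MR; with |MR| = 19.1 on the left of AM, R = M + 19.1·(-0.812, -0.584) = (4.75, 10.0). Then |TR| = |R − T| = 11.1.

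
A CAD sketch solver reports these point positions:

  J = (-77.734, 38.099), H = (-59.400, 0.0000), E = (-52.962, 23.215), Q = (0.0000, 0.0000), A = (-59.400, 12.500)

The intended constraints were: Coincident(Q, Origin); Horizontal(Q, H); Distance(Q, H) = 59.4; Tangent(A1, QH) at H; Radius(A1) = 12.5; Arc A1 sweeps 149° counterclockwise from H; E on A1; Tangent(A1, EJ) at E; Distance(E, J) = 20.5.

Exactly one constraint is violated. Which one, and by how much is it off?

Distance(E, J) = 20.5 — off by 8.40.

Q = (0.00, 0.00) ✓; Q.y = 0.00, H.y = 0.00 ✓; |QH| = 59.40 ✓; ∠(AH, HQ) = 90.00° ✓; |AH| = 12.50 ✓; bearing(A→E) − bearing(A→H) = 149.0° ✓; |AE| = 12.50 ✓; ∠(AE, EJ) = 90.00° ✓; |EJ| = 28.90 ✗.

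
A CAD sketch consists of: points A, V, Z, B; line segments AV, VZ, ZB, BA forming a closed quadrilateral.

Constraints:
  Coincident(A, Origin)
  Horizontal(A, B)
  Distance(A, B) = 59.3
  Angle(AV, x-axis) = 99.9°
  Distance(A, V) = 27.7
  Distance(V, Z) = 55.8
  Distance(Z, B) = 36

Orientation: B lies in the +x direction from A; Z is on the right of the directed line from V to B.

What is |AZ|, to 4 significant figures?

33.24

A is at the origin; AB is horizontal with |AB| = 59.3 and B in +x, so B = (59.3, 0). AV runs at 99.9° with |AV| = 27.7, so V = (-4.762, 27.29). Z is determined by |VZ| = 55.8 and |ZB| = 36.0 together: it lies at the intersection of circle(V, 55.8) and circle(B, 36.0). With |VB| = 69.63, the foot of the radical line on VB is 47.87 from V and the perpendicular offset is √(55.8² − 47.87²) = 28.68. Taking the right-of-VB solution: Z = (28.04, -17.85).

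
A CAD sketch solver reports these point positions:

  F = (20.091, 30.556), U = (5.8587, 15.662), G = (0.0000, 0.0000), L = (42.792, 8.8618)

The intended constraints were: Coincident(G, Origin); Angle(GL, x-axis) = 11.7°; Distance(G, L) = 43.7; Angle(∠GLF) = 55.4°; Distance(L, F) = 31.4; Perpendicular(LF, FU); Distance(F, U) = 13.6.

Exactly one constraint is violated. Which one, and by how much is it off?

Distance(F, U) = 13.6 — off by 7.00.

G = (0.00, 0.00) ✓; GL at 11.70° ✓; |GL| = 43.70 ✓; ∠GLF = 55.40° ✓; |LF| = 31.40 ✓; ∠(LF, FU) = 90.00° ✓; |FU| = 20.60 ✗.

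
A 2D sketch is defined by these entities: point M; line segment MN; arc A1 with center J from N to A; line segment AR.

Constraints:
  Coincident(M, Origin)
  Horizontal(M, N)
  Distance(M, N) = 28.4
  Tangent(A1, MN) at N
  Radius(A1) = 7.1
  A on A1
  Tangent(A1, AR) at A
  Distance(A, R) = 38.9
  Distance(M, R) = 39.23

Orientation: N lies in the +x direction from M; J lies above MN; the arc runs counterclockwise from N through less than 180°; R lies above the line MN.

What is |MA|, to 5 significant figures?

35.455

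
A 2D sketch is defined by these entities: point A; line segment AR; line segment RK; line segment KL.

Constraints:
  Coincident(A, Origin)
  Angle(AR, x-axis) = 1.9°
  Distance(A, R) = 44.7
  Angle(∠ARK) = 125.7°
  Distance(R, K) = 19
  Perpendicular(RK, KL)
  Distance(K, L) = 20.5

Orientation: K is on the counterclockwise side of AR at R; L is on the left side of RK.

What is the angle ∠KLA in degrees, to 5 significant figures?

109.31°

A is at the origin; AR runs at 1.9° with length 44.7, so R = 44.7·(cos 1.9°, sin 1.9°) = (44.675, 1.4820). ∠ARK = 125.7°, so RK runs at 1.9° + (180° − 125.7°) = 56.200° from the x-axis; with |RK| = 19.0, K = R + 19.0·(cos 56.200°, sin 56.200°) = (55.245, 17.271). The perpendicularity gives KL at right angles to RK; with |KL| = 20.5 on the left of RK, L = K + 20.5·(-0.83098, 0.55630) = (38.210, 28.675). Then cos ∠KLA = LK·LA / (|LK||LA|), giving 109.31°.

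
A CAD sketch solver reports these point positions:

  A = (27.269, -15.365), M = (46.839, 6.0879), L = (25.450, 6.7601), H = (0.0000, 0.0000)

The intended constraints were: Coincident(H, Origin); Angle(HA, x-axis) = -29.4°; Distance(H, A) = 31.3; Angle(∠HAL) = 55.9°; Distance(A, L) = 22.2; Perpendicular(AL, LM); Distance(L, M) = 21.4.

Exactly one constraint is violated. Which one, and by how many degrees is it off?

Perpendicular(AL, LM) — off by 6.50°.

H = (0.00, 0.00) ✓; HA at -29.40° ✓; |HA| = 31.30 ✓; ∠HAL = 55.90° ✓; |AL| = 22.20 ✓; ∠(AL, LM) = 96.50° ✗; |LM| = 21.40 ✓.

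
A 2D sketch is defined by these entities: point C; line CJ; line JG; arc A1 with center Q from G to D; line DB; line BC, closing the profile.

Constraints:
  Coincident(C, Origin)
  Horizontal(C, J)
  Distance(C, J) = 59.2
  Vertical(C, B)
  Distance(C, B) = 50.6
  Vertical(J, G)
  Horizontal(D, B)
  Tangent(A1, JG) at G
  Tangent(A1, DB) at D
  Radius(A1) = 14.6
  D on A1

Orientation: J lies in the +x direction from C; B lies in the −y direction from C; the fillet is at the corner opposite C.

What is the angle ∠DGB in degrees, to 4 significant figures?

31.15°

The virtual corner opposite C is at (59.20, -50.60). The tangent condition forces QG to be normal to JG and the tangent condition forces QD to be normal to DB, with radius 14.6, so the center Q sits 14.6 in from both sides at Q = (44.60, -36.00). That places the tangent points at G = (59.20, -36.00) on JG and D = (44.60, -50.60) on DB. Then cos ∠DGB = GD·GB / (|GD||GB|), giving 31.15°.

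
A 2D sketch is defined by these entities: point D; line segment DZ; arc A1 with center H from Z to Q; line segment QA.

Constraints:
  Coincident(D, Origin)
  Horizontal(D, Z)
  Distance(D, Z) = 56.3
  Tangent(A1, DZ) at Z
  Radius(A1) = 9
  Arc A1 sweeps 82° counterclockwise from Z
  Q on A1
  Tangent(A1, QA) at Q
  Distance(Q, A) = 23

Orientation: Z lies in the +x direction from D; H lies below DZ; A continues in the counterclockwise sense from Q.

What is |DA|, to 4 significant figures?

53.70

D is at the origin; D and Z share the same y with |DZ| = 56.3 and Z on the +x side, so Z = (56.30, 0.000). A1 meets DZ tangentially, so HZ is at right angles to DZ, so H = Z + (0, -9) = (56.30, -9.000). On A1, Z sits at bearing 90° from H; an 82° counterclockwise sweep puts Q at bearing 172°, so Q = H + 9.0·(cos 172°, sin 172°) = (47.39, -7.747). A1 meets QA tangentially, so HQ is at right angles to QA, so QA runs along (−sin 172°, cos 172°); with |QA| = 23.0, A = (44.19, -30.52). Then |DA| = |A − D| = 53.70.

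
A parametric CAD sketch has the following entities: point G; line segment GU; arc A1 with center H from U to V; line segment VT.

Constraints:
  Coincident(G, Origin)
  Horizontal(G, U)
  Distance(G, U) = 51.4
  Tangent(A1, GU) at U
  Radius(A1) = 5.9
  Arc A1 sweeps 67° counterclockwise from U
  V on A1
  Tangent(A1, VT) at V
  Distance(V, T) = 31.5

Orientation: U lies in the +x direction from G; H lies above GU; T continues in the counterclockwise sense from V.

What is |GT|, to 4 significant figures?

76.44

G is at the origin; GU is horizontal with |GU| = 51.4 and U on the +x side, so U = (51.40, 0.000). Since A1 is tangent to GU there, HU ⟂ GU, so H = U + (0, 5.9) = (51.40, 5.900). On A1, U sits at bearing -90° from H; a 67° counterclockwise sweep puts V at bearing -23°, so V = H + 5.9·(cos -23°, sin -23°) = (56.83, 3.595). A1 meets VT tangentially, so HV is at right angles to VT, so VT runs along (−sin -23°, cos -23°); with |VT| = 31.5, T = (69.14, 32.59). Then |GT| = |T − G| = 76.44.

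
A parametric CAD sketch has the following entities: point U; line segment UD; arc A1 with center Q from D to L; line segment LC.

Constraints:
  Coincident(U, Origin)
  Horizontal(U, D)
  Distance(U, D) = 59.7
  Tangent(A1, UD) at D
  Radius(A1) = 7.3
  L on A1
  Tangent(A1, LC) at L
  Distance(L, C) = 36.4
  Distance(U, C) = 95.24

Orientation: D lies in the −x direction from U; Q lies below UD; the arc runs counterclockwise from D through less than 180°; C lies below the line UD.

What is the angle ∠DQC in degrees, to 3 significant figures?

121°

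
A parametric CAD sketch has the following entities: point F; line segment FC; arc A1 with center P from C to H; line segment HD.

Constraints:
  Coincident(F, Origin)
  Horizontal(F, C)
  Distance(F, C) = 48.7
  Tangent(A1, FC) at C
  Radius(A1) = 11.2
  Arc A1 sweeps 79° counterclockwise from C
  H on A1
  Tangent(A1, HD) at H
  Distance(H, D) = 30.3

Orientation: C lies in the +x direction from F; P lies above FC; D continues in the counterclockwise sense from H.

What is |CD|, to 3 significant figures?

42.3

On A1, C sits at bearing -90° from P; a 79° counterclockwise sweep puts H at bearing -11°, so H = P + 11.2·(cos -11°, sin -11°) = (59.7, 9.06). The tangent condition forces PH to be normal to HD, so HD runs along (−sin -11°, cos -11°); with |HD| = 30.3, D = (65.5, 38.8). Then |CD| = |D − C| = 42.3.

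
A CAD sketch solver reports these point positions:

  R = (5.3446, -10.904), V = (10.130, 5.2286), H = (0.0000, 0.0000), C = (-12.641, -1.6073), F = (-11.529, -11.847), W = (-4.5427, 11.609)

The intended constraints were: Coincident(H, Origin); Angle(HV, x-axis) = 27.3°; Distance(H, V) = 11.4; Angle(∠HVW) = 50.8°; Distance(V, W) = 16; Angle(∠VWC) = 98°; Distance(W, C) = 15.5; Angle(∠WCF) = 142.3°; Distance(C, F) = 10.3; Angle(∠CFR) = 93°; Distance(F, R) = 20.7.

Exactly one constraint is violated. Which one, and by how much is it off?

Distance(F, R) = 20.7 — off by 3.80.

H = (0.00, 0.00) ✓; HV at 27.30° ✓; |HV| = 11.40 ✓; ∠HVW = 50.80° ✓; |VW| = 16.00 ✓; ∠VWC = 98.00° ✓; |WC| = 15.50 ✓; ∠WCF = 142.3° ✓; |CF| = 10.30 ✓; ∠CFR = 93.00° ✓; |FR| = 16.90 ✗.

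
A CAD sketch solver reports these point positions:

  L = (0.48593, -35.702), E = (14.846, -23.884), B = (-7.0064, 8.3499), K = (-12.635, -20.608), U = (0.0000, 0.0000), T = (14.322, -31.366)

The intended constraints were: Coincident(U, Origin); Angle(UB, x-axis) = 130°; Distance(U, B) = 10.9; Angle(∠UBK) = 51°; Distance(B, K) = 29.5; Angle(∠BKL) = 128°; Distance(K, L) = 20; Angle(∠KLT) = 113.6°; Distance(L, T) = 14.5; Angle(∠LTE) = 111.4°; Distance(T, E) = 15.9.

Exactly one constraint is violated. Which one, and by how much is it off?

Distance(T, E) = 15.9 — off by 8.40.

U = (0.00, 0.00) ✓; UB at 130.0° ✓; |UB| = 10.90 ✓; ∠UBK = 51.00° ✓; |BK| = 29.50 ✓; ∠BKL = 128.0° ✓; |KL| = 20.00 ✓; ∠KLT = 113.6° ✓; |LT| = 14.50 ✓; ∠LTE = 111.4° ✓; |TE| = 7.500 ✗.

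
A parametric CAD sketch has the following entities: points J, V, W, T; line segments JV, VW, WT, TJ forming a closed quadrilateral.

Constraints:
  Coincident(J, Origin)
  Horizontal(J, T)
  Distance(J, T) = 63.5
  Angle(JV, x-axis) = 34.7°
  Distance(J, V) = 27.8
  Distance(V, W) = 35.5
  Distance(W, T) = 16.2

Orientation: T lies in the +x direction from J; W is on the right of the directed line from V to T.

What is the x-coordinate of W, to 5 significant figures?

49.321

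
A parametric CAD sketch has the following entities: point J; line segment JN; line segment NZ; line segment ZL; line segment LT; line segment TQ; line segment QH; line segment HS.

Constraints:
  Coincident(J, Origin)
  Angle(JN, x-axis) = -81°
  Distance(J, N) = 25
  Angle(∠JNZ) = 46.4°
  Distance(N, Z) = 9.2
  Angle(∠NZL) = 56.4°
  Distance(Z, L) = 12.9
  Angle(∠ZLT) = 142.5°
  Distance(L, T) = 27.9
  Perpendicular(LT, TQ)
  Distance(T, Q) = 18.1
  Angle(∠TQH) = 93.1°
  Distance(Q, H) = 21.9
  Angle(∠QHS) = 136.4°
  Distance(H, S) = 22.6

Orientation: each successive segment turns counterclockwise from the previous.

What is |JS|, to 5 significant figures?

16.507

J is at the origin; JN runs at -81.0° with length 25.0, so N = (3.9109, -24.692). ∠JNZ = 46.4° gives NZ at 52.600° from the x-axis; with |NZ| = 9.2, Z = (9.4987, -17.384). ∠NZL = 56.4° gives ZL at 176.20° from the x-axis; with |ZL| = 12.9, L = (-3.3729, -16.529). ∠ZLT = 142.5° gives LT at -146.30° from the x-axis; with |LT| = 27.9, T = (-26.584, -32.009). LT ⟂ TQ, so TQ runs at -56.300°; with |TQ| = 18.1, Q = (-16.542, -47.067). ∠TQH = 93.1° gives QH at 30.600° from the x-axis; with |QH| = 21.9, H = (2.3085, -35.919). ∠QHS = 136.4° gives HS at 74.200° from the x-axis; with |HS| = 22.6, S = (8.4620, -14.173). Then |JS| = |S − J| = 16.507.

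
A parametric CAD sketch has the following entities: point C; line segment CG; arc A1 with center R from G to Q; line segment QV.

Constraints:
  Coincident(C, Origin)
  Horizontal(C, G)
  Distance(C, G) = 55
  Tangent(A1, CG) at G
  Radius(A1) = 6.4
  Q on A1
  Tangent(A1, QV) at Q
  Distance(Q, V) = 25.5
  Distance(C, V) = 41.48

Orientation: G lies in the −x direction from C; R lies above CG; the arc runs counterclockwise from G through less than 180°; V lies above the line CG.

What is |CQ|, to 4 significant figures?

49.95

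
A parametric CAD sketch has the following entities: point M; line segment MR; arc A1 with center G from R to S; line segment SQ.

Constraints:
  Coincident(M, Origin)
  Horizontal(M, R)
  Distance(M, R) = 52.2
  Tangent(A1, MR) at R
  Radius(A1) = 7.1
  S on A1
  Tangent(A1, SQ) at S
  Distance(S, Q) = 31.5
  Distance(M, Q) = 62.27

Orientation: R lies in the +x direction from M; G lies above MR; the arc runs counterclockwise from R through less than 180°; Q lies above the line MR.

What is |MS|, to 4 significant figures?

59.65

M is at the origin; MR is horizontal with |MR| = 52.2 and R on the +x side, so R = (52.20, 0.000). A1 meets MR tangentially, so GR is at right angles to MR, so G = R + (0, 7.1) = (52.20, 7.100). Since GS ⟂ SQ (tangency), |GQ| = √(7.1² + 31.5²) = 32.29 regardless of where S sits on A1. So Q lies on both circle(M, 62.27) and circle(G, 32.29); the above-MR intersection is Q = (48.41, 39.17). S is the foot of the tangent from Q: S = (58.90, 9.463).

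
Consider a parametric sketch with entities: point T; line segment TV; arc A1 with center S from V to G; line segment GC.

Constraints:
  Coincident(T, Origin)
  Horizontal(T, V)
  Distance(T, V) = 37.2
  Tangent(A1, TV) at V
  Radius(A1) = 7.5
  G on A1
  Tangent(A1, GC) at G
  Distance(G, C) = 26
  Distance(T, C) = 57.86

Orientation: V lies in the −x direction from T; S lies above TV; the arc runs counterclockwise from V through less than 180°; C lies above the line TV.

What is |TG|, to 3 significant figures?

33.7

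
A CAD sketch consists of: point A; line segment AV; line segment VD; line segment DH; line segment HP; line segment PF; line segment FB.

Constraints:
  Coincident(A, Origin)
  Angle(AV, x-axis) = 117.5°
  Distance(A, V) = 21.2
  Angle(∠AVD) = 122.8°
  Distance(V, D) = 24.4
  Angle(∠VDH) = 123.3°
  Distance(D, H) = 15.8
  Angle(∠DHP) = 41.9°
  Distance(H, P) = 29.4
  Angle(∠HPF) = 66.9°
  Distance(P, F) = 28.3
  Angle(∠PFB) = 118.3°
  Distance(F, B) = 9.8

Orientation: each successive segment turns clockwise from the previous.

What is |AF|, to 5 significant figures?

48.069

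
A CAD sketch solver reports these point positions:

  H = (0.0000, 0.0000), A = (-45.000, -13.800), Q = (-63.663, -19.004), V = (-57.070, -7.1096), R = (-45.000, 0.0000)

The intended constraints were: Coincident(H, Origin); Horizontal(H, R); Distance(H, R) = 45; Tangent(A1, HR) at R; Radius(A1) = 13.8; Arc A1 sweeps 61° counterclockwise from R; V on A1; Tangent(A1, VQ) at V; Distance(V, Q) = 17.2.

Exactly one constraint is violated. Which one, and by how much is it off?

Distance(V, Q) = 17.2 — off by 3.60.

H = (0.00, 0.00) ✓; H.y = 0.00, R.y = 0.00 ✓; |HR| = 45.00 ✓; ∠(AR, RH) = 90.00° ✓; |AR| = 13.80 ✓; bearing(A→V) − bearing(A→R) = 61.00° ✓; |AV| = 13.80 ✓; ∠(AV, VQ) = 90.00° ✓; |VQ| = 13.60 ✗.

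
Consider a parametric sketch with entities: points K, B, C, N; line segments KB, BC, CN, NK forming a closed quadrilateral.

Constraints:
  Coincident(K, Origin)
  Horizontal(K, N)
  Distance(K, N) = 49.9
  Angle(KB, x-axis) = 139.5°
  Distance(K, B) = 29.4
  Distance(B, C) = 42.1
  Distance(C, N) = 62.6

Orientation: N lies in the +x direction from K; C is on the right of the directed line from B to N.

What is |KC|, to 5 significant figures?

22.776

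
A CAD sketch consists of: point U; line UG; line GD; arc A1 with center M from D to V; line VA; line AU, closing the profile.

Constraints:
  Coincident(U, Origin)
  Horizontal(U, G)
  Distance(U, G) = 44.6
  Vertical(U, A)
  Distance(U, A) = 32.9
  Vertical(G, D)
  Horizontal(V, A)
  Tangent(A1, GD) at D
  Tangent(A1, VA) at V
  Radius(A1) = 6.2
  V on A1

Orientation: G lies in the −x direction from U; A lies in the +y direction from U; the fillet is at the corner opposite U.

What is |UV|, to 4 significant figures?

50.57

The virtual corner opposite U is at (-44.60, 32.90). Since A1 is tangent to GD there, MD ⟂ GD and the tangent condition forces MV to be normal to VA, with radius 6.2, so the center M sits 6.2 in from both sides at M = (-38.40, 26.70). That places the tangent points at D = (-44.60, 26.70) on GD and V = (-38.40, 32.90) on VA. Then |UV| = |V − U| = 50.57.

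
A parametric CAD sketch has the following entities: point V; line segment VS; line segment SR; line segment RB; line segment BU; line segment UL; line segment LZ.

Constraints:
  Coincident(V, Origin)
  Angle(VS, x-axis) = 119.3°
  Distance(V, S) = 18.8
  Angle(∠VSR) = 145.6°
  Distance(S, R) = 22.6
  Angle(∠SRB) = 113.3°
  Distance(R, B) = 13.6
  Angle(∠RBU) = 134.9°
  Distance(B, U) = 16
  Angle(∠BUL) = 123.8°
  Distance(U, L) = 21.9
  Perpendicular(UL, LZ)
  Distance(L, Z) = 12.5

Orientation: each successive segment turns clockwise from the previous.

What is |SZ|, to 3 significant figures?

19.8

∠BUL = 123.8° gives UL at -83.1° from the x-axis; with |UL| = 21.9, L = (22.6, 14.2). UL ⟂ LZ, so LZ runs at -173°; with |LZ| = 12.5, Z = (10.2, 12.7). Then |SZ| = |Z − S| = 19.8.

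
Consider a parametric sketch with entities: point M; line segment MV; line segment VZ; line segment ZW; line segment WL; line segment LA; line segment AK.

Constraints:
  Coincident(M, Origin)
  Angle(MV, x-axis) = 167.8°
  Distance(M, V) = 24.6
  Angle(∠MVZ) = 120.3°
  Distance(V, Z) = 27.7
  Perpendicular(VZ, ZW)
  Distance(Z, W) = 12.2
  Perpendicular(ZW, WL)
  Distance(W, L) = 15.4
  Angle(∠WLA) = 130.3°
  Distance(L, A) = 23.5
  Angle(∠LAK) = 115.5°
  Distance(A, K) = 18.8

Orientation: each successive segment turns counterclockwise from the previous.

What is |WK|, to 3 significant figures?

41.9

M is at the origin; MV runs at 167.8° with length 24.6, so V = (-24.0, 5.20). ∠MVZ = 120.3° gives VZ at -132° from the x-axis; with |VZ| = 27.7, Z = (-42.8, -15.2). VZ ⟂ ZW, so ZW runs at -42.5°; with |ZW| = 12.2, W = (-33.8, -23.5). ZW is perpendicular to WL, so WL runs at 47.5°; with |WL| = 15.4, L = (-23.4, -12.1). ∠WLA = 130.3° gives LA at 97.2° from the x-axis; with |LA| = 23.5, A = (-26.3, 11.2). ∠LAK = 115.5° gives AK at 162° from the x-axis; with |AK| = 18.8, K = (-44.2, 17.1). Then |WK| = |K − W| = 41.9.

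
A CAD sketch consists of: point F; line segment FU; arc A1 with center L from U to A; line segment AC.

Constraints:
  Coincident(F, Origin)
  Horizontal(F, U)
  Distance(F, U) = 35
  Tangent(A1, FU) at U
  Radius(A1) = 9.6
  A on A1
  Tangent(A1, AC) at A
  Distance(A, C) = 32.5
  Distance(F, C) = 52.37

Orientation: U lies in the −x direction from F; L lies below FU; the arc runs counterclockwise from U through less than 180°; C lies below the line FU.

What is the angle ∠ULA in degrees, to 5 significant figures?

115.33°

F is at the origin; FU is horizontal with |FU| = 35.0 and U on the −x side, so U = (-35.000, 0.0000). The tangent condition forces LU to be normal to FU, so L = U + (0, -9.6) = (-35.000, -9.6000). Since LA ⟂ AC (tangency), |LC| = √(9.6² + 32.5²) = 33.888 regardless of where A sits on A1. So C lies on both circle(F, 52.37) and circle(L, 33.888); the below-FU intersection is C = (-29.774, -43.083). A is the foot of the tangent from C: A = (-43.677, -13.707).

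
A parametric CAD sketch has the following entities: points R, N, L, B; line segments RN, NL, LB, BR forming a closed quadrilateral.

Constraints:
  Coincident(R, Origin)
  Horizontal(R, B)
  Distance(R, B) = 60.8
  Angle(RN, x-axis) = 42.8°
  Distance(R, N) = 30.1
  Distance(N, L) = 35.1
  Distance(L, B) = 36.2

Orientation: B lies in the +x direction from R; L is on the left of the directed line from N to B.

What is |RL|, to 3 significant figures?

64.5

Checks: |NL| = 35.10 ✓; |LB| = 36.20 ✓.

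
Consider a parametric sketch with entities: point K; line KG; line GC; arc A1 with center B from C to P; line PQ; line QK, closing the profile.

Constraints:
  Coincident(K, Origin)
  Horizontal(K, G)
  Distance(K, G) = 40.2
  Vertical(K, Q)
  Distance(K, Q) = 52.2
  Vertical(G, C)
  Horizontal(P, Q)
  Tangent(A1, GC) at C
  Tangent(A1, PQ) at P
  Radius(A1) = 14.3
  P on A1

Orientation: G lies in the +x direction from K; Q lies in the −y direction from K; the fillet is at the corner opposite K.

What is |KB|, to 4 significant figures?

45.90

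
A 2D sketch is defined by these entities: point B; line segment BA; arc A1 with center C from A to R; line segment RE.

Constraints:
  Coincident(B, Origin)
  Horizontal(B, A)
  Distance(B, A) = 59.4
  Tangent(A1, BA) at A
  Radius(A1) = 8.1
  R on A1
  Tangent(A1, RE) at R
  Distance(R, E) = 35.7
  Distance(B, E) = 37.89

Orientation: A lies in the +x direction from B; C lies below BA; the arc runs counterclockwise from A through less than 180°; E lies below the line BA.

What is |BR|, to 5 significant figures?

54.003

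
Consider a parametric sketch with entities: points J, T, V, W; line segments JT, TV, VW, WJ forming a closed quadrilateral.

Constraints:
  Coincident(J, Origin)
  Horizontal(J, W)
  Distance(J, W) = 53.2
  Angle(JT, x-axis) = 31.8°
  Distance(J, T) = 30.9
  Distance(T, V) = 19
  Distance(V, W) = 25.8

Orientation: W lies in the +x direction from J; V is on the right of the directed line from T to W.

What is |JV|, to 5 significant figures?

27.668

Checks: |TV| = 19.00 ✓; |VW| = 25.80 ✓.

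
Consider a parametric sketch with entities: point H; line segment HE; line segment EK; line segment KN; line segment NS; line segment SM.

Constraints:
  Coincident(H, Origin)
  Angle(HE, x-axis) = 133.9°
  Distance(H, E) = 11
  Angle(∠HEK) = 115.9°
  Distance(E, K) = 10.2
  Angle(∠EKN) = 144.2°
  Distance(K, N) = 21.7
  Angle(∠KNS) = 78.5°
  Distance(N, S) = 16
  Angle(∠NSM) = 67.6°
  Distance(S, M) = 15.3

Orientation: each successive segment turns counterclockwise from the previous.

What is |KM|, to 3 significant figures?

9.21

H is at the origin; HE runs at 133.9° with length 11.0, so E = (-7.63, 7.93). ∠HEK = 115.9° gives EK at -162° from the x-axis; with |EK| = 10.2, K = (-17.3, 4.77). ∠EKN = 144.2° gives KN at -126° from the x-axis; with |KN| = 21.7, N = (-30.1, -12.7). ∠KNS = 78.5° gives NS at -24.7° from the x-axis; with |NS| = 16.0, S = (-15.6, -19.4). ∠NSM = 67.6° gives SM at 87.7° from the x-axis; with |SM| = 15.3, M = (-15.0, -4.14). Then |KM| = |M − K| = 9.21.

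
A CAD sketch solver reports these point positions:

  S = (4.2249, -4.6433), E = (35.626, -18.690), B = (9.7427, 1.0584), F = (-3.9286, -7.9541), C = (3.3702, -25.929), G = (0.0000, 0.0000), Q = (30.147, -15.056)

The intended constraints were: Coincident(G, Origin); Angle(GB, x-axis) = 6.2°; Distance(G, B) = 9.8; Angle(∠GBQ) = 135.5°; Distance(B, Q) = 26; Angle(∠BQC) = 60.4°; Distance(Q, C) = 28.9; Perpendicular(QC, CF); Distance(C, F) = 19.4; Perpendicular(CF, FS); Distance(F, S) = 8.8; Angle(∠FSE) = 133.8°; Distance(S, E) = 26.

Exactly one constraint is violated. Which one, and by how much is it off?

Distance(S, E) = 26 — off by 8.40.

G = (0.00, 0.00) ✓; GB at 6.200° ✓; |GB| = 9.800 ✓; ∠GBQ = 135.5° ✓; |BQ| = 26.00 ✓; ∠BQC = 60.40° ✓; |QC| = 28.90 ✓; ∠(QC, CF) = 90.00° ✓; |CF| = 19.40 ✓; ∠(CF, FS) = 90.00° ✓; |FS| = 8.800 ✓; ∠FSE = 133.8° ✓; |SE| = 34.40 ✗.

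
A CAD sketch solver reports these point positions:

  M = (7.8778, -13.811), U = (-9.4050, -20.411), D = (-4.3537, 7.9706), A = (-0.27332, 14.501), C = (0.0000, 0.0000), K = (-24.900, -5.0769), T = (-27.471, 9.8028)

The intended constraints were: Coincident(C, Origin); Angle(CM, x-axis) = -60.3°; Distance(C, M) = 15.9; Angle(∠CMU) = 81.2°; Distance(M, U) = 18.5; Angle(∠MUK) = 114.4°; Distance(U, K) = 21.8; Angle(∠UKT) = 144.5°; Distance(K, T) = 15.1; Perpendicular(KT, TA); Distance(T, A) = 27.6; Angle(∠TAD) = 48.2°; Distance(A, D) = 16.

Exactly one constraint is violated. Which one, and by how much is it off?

Distance(A, D) = 16 — off by 8.30.

C = (0.00, 0.00) ✓; CM at -60.30° ✓; |CM| = 15.90 ✓; ∠CMU = 81.20° ✓; |MU| = 18.50 ✓; ∠MUK = 114.4° ✓; |UK| = 21.80 ✓; ∠UKT = 144.5° ✓; |KT| = 15.10 ✓; ∠(KT, TA) = 90.00° ✓; |TA| = 27.60 ✓; ∠TAD = 48.20° ✓; |AD| = 7.700 ✗.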